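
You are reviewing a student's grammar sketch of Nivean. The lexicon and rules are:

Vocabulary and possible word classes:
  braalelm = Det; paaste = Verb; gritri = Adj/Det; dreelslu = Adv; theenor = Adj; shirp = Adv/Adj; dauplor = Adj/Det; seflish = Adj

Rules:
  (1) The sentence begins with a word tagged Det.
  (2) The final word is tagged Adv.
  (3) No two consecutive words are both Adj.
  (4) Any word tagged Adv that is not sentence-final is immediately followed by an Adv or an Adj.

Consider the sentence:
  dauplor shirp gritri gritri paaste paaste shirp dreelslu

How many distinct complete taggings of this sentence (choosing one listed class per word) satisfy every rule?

6

Candidates per position — 1:dauplor {Adj,Det}; 2:shirp {Adv,Adj}; 3:gritri {Adj,Det}; 4:gritri {Adj,Det}; 5:paaste {Verb}; 6:paaste {Verb}; 7:shirp {Adv,Adj}; 8:dreelslu {Adv}.
There are 32 candidate sequences in total.
Checking each against the rules leaves 6 sequences.
Count = 6.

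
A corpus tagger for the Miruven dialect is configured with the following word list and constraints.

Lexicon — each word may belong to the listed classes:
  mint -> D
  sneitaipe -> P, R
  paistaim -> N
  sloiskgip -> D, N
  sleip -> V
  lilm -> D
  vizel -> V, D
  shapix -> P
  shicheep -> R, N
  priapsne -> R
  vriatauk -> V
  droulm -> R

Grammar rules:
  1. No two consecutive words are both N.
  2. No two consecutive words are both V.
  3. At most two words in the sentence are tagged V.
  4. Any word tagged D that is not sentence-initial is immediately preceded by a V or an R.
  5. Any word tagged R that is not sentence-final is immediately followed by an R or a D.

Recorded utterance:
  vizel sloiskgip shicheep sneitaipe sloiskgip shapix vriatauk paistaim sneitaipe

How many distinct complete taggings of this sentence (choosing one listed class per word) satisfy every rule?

Candidates per position — 1:vizel {V,D}; 2:sloiskgip {D,N}; 3:shicheep {R,N}; 4:sneitaipe {P,R}; 5:sloiskgip {D,N}; 6:shapix {P}; 7:vriatauk {V}; 8:paistaim {N}; 9:sneitaipe {P,R}.
There are 64 candidate sequences in total.
Checking each against the rules leaves 10 sequences.
Count = 10.

10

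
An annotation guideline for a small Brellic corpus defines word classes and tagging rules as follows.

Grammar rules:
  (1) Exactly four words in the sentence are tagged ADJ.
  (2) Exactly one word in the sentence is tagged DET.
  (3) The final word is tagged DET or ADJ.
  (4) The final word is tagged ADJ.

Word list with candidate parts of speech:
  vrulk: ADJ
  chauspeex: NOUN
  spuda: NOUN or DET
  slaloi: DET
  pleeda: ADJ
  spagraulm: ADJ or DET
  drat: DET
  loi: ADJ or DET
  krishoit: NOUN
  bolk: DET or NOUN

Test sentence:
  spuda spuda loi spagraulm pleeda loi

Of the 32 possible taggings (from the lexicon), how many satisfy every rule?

2

Candidates per position — 1:spuda {NOUN,DET}; 2:spuda {NOUN,DET}; 3:loi {ADJ,DET}; 4:spagraulm {ADJ,DET}; 5:pleeda {ADJ}; 6:loi {ADJ,DET}.
There are 32 candidate sequences in total.
The sequences that satisfy every rule: NOUN DET ADJ ADJ ADJ ADJ; DET NOUN ADJ ADJ ADJ ADJ.
Count = 2.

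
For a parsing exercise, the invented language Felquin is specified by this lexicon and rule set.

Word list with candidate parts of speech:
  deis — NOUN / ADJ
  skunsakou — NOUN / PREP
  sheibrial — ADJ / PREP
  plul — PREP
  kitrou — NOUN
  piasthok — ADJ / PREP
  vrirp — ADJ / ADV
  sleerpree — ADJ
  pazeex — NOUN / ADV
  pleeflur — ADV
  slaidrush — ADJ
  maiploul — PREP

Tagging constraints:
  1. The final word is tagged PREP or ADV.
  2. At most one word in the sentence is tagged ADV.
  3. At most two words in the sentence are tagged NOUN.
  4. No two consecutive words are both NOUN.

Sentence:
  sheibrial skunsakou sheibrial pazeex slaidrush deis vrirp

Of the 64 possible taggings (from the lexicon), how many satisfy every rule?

12

Candidates per position — 1:sheibrial {ADJ,PREP}; 2:skunsakou {NOUN,PREP}; 3:sheibrial {ADJ,PREP}; 4:pazeex {NOUN,ADV}; 5:slaidrush {ADJ}; 6:deis {NOUN,ADJ}; 7:vrirp {ADJ,ADV}.
There are 64 candidate sequences in total.
Checking each against the rules leaves 12 sequences.
Count = 12.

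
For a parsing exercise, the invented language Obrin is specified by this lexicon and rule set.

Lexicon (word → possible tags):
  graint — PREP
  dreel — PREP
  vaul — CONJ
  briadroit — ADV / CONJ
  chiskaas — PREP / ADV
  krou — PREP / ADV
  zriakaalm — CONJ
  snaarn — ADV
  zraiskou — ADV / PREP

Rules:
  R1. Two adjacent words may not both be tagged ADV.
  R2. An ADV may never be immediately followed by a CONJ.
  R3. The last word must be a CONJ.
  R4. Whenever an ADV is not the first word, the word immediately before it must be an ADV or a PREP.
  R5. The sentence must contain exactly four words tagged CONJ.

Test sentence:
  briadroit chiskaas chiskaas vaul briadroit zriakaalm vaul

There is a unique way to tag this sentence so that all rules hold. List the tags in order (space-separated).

Candidates per position — 1:briadroit {ADV,CONJ}; 2:chiskaas {PREP,ADV}; 3:chiskaas {PREP,ADV}; 4:vaul {CONJ}; 5:briadroit {ADV,CONJ}; 6:zriakaalm {CONJ}; 7:vaul {CONJ}.
Word 3 cannot be ADV — rule 2 would then fail for every completion. It is PREP.
Word 5 cannot be ADV — rule 2 would then fail for every completion. It is CONJ.
Word 1 cannot be CONJ — rule 5 would then fail for every completion. It is ADV.
Word 2 cannot be ADV — rule 1 would then fail for every completion. It is PREP.
That leaves exactly one tagging: ADV PREP PREP CONJ CONJ CONJ CONJ.
Verifying each rule — rule 1 ok; rule 2 ok; rule 3 ok; rule 4 ok; rule 5 ok.

ADV PREP PREP CONJ CONJ CONJ CONJ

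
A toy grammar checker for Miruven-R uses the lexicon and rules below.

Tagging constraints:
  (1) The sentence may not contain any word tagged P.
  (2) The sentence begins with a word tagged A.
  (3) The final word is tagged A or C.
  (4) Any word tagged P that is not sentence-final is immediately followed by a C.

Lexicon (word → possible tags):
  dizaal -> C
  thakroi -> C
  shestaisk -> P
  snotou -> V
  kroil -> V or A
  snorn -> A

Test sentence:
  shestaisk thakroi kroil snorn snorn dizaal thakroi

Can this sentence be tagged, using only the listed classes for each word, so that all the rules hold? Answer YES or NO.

Candidates per position — 1:shestaisk {P}; 2:thakroi {C}; 3:kroil {V,A}; 4:snorn {A}; 5:snorn {A}; 6:dizaal {C}; 7:thakroi {C}.
Rule 1 cannot be satisfied by any choice of tags from the lexicon.
So there is no consistent tagging.

NO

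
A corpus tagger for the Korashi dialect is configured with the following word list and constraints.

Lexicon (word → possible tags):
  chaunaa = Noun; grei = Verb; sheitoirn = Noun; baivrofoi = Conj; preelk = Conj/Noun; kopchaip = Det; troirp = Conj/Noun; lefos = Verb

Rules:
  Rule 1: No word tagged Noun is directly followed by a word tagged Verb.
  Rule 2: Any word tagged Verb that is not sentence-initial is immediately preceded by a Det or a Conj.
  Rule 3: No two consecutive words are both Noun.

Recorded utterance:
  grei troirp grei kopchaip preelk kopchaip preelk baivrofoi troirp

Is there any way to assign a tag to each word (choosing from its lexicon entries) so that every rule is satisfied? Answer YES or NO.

YES

Candidates per position — 1:grei {Verb}; 2:troirp {Conj,Noun}; 3:grei {Verb}; 4:kopchaip {Det}; 5:preelk {Conj,Noun}; 6:kopchaip {Det}; 7:preelk {Conj,Noun}; 8:baivrofoi {Conj}; 9:troirp {Conj,Noun}.
One satisfying assignment: Verb Conj Verb Det Noun Det Noun Conj Noun.
Rule-by-rule: rule 1 holds; rule 2 holds; rule 3 holds.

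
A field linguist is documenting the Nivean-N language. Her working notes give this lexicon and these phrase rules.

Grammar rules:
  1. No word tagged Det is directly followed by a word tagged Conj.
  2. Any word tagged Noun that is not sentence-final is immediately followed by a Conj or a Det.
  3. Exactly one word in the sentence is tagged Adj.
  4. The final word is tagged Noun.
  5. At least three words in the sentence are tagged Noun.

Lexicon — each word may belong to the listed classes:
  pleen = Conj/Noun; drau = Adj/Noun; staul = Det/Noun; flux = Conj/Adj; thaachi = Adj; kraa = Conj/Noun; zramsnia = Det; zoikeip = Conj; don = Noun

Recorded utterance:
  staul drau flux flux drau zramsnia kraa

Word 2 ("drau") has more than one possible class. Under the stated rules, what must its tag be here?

Candidates per position — 1:staul {Det,Noun}; 2:drau {Adj,Noun}; 3:flux {Conj,Adj}; 4:flux {Conj,Adj}; 5:drau {Adj,Noun}; 6:zramsnia {Det}; 7:kraa {Conj,Noun}.
At position 1, choosing Noun makes rule 2 impossible to satisfy; hence Det.
At position 2, choosing Adj makes rule 5 impossible to satisfy; hence Noun.
At position 3, choosing Adj makes rule 2 impossible to satisfy; hence Conj.
At position 5, choosing Adj makes rule 5 impossible to satisfy; hence Noun.
At position 7, choosing Conj makes rule 1 impossible to satisfy; hence Noun.
At position 4, choosing Conj makes rule 3 impossible to satisfy; hence Adj.
The only consistent sequence is: Det Noun Conj Adj Noun Det Noun.
Checking: rule 1 ✓; rule 2 ✓; rule 3 ✓; rule 4 ✓; rule 5 ✓.

Noun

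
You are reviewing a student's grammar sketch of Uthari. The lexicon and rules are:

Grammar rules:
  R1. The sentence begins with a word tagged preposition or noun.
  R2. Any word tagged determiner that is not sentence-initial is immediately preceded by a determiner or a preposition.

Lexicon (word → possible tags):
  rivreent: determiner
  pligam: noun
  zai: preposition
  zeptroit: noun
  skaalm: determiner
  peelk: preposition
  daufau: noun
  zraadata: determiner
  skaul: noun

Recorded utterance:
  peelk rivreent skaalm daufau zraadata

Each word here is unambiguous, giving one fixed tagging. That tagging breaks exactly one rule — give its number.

2

Fixed tagging: preposition determiner determiner noun determiner.
Checking each rule: R1 holds, R2 violated.
Only rule 2 fails.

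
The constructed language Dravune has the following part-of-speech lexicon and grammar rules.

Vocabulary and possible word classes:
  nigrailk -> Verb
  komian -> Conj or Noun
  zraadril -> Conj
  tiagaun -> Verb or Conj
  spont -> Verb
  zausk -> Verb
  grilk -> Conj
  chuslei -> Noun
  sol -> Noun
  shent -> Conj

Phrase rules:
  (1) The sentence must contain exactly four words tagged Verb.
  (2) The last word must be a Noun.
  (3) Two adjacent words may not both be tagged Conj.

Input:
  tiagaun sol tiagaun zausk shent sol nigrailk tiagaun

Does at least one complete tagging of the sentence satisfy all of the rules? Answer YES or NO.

Candidates per position — 1:tiagaun {Verb,Conj}; 2:sol {Noun}; 3:tiagaun {Verb,Conj}; 4:zausk {Verb}; 5:shent {Conj}; 6:sol {Noun}; 7:nigrailk {Verb}; 8:tiagaun {Verb,Conj}.
Rule 2 cannot be satisfied by any choice of tags from the lexicon.
So there is no consistent tagging.

NO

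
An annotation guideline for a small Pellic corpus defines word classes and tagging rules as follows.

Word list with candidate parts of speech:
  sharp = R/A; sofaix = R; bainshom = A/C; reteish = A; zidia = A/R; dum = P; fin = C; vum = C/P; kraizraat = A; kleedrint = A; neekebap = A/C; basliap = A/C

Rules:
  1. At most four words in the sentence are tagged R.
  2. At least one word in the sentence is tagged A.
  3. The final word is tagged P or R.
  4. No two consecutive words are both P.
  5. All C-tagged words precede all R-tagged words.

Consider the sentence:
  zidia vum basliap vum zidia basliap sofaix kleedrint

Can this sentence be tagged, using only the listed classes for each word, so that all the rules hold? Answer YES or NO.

NO

Candidates per position — 1:zidia {A,R}; 2:vum {C,P}; 3:basliap {A,C}; 4:vum {C,P}; 5:zidia {A,R}; 6:basliap {A,C}; 7:sofaix {R}; 8:kleedrint {A}.
Rule 3 cannot be satisfied by any choice of tags from the lexicon.
So there is no consistent tagging.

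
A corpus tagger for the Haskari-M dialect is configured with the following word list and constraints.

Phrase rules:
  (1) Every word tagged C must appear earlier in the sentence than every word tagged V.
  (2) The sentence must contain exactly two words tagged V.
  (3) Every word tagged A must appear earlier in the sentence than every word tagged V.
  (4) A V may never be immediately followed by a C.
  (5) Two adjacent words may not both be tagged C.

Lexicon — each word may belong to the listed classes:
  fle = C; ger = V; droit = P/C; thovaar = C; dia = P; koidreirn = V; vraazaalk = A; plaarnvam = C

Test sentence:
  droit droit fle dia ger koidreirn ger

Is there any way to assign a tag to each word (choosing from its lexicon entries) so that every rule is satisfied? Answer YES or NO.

Candidates per position — 1:droit {P,C}; 2:droit {P,C}; 3:fle {C}; 4:dia {P}; 5:ger {V}; 6:koidreirn {V}; 7:ger {V}.
Rule 2 cannot be satisfied by any choice of tags from the lexicon.
So there is no consistent tagging.

NO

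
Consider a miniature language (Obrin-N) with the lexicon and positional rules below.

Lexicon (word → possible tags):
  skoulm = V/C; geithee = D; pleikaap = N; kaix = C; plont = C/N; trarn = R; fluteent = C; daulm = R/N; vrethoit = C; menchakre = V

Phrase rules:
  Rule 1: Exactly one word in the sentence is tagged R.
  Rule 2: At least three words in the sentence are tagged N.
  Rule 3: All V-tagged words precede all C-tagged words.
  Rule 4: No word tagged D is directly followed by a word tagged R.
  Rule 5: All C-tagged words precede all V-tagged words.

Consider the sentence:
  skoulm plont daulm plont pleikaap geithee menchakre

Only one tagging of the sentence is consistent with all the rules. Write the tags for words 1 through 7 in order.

V N R N N D V

Candidates per position — 1:skoulm {V,C}; 2:plont {C,N}; 3:daulm {R,N}; 4:plont {C,N}; 5:pleikaap {N}; 6:geithee {D}; 7:menchakre {V}.
Word 1 cannot be C — rule 3 would then fail for every completion. It is V.
Word 2 cannot be C — rule 3 would then fail for every completion. It is N.
Word 3 cannot be N — rule 1 would then fail for every completion. It is R.
Word 4 cannot be C — rule 2 would then fail for every completion. It is N.
The only consistent sequence is: V N R N N D V.
Rule-by-rule: rule 1 holds; rule 2 holds; rule 3 holds; rule 4 holds; rule 5 holds.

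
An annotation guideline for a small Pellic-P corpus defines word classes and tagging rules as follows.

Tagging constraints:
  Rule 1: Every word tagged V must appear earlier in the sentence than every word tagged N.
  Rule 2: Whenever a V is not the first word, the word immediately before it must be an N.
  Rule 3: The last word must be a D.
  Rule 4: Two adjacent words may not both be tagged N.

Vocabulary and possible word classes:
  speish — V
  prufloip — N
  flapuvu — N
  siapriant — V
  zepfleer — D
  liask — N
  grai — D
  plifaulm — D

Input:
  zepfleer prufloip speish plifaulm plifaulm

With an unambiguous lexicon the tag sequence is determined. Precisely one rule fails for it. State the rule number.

Fixed tagging: D N V D D.
Checking each rule: R1 violated, R2 holds, R3 holds, R4 holds.
Only rule 1 fails.

1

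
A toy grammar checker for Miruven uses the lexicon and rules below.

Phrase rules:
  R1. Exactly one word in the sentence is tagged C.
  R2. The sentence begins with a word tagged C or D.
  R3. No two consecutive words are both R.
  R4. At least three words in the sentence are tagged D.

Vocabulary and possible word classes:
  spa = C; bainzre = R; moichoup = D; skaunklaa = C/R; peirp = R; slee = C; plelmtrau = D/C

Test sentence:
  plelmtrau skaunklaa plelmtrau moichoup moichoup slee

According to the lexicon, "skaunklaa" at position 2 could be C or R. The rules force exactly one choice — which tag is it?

R

Candidates per position — 1:plelmtrau {D,C}; 2:skaunklaa {C,R}; 3:plelmtrau {D,C}; 4:moichoup {D}; 5:moichoup {D}; 6:slee {C}.
Position 1: C is ruled out by rule 1; that leaves D.
Position 2: C is ruled out by rule 1; that leaves R.
Position 3: C is ruled out by rule 1; that leaves D.
The only consistent sequence is: D R D D D C.
Checking: rule 1 holds; rule 2 holds; rule 3 holds; rule 4 holds.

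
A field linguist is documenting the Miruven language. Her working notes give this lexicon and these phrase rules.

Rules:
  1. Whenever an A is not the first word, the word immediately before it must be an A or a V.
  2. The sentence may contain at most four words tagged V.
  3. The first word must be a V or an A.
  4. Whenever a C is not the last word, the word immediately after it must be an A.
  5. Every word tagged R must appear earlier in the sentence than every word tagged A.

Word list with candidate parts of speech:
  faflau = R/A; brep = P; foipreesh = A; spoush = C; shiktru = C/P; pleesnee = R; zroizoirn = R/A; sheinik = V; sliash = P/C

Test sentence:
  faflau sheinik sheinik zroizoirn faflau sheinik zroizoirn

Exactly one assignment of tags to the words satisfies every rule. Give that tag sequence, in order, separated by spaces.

A V V A A V A

Candidates per position — 1:faflau {R,A}; 2:sheinik {V}; 3:sheinik {V}; 4:zroizoirn {R,A}; 5:faflau {R,A}; 6:sheinik {V}; 7:zroizoirn {R,A}.
If word 1 were R, no tagging could satisfy rule 3; so word 1 is A.
If word 4 were R, no tagging could satisfy rule 5; so word 4 is A.
If word 5 were R, no tagging could satisfy rule 5; so word 5 is A.
If word 7 were R, no tagging could satisfy rule 5; so word 7 is A.
The unique satisfying tagging is: A V V A A V A.
Verifying each rule — rule 1 holds; rule 2 holds; rule 3 holds; rule 4 holds; rule 5 holds.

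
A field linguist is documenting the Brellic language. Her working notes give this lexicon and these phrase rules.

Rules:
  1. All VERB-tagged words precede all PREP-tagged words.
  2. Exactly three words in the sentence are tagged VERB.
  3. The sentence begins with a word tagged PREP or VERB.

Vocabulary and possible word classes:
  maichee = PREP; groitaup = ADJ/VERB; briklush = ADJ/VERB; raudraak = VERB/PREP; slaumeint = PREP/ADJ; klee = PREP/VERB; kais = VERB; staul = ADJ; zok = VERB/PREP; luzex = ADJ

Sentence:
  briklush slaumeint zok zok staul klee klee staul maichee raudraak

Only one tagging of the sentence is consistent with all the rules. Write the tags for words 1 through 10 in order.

VERB ADJ VERB VERB ADJ PREP PREP ADJ PREP PREP

Candidates per position — 1:briklush {ADJ,VERB}; 2:slaumeint {PREP,ADJ}; 3:zok {VERB,PREP}; 4:zok {VERB,PREP}; 5:staul {ADJ}; 6:klee {PREP,VERB}; 7:klee {PREP,VERB}; 8:staul {ADJ}; 9:maichee {PREP}; 10:raudraak {VERB,PREP}.
If word 1 were ADJ, no tagging could satisfy rule 3; so word 1 is VERB.
If word 10 were VERB, no tagging could satisfy rule 1; so word 10 is PREP.
The remaining ambiguous positions (2, 3, 4, 6, 7) are resolved jointly — only one combination satisfies every rule.
That leaves exactly one tagging: VERB ADJ VERB VERB ADJ PREP PREP ADJ PREP PREP.
Checking: rule 1 ✓; rule 2 ✓; rule 3 ✓.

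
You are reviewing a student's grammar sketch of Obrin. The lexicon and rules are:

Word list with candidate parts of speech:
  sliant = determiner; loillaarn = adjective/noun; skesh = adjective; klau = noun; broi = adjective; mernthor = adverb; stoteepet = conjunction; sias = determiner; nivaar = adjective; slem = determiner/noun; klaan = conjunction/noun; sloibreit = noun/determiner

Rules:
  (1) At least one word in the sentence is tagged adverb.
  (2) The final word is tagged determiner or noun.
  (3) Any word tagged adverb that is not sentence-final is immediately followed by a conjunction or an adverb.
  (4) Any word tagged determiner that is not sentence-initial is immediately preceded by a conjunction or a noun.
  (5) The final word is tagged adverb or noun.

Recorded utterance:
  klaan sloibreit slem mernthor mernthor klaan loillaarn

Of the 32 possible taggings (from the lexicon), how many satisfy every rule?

Candidates per position — 1:klaan {conjunction,noun}; 2:sloibreit {noun,determiner}; 3:slem {determiner,noun}; 4:mernthor {adverb}; 5:mernthor {adverb}; 6:klaan {conjunction,noun}; 7:loillaarn {adjective,noun}.
There are 32 candidate sequences in total.
Checking each against the rules leaves 6 sequences.
Count = 6.

6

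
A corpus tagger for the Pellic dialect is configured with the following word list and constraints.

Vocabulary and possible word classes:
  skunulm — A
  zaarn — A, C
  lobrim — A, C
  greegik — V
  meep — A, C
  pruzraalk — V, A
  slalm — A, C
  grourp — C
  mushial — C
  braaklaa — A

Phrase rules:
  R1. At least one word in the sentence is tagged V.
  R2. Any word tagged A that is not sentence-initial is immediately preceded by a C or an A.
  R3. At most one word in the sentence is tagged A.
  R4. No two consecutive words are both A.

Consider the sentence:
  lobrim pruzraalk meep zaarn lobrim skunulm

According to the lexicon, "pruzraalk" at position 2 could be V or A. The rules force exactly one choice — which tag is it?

Candidates per position — 1:lobrim {A,C}; 2:pruzraalk {V,A}; 3:meep {A,C}; 4:zaarn {A,C}; 5:lobrim {A,C}; 6:skunulm {A}.
Word 1 cannot be A — rule 3 would then fail for every completion. It is C.
Word 2 cannot be A — rule 1 would then fail for every completion. It is V.
Word 3 cannot be A — rule 2 would then fail for every completion. It is C.
Word 4 cannot be A — rule 3 would then fail for every completion. It is C.
Word 5 cannot be A — rule 3 would then fail for every completion. It is C.
The only consistent sequence is: C V C C C A.
Check: rule 1 holds; rule 2 holds; rule 3 holds; rule 4 holds.

V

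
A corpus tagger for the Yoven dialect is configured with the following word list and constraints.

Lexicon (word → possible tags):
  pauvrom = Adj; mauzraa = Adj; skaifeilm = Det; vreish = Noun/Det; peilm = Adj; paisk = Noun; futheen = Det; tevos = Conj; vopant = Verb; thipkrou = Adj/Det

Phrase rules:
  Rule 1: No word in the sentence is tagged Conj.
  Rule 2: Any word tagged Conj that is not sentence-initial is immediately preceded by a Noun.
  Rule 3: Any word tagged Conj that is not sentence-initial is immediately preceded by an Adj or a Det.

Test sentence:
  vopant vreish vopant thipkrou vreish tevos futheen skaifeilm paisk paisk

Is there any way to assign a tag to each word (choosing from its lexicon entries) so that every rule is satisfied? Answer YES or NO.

NO

Candidates per position — 1:vopant {Verb}; 2:vreish {Noun,Det}; 3:vopant {Verb}; 4:thipkrou {Adj,Det}; 5:vreish {Noun,Det}; 6:tevos {Conj}; 7:futheen {Det}; 8:skaifeilm {Det}; 9:paisk {Noun}; 10:paisk {Noun}.
Rule 1 cannot be satisfied by any choice of tags from the lexicon.
So there is no consistent tagging.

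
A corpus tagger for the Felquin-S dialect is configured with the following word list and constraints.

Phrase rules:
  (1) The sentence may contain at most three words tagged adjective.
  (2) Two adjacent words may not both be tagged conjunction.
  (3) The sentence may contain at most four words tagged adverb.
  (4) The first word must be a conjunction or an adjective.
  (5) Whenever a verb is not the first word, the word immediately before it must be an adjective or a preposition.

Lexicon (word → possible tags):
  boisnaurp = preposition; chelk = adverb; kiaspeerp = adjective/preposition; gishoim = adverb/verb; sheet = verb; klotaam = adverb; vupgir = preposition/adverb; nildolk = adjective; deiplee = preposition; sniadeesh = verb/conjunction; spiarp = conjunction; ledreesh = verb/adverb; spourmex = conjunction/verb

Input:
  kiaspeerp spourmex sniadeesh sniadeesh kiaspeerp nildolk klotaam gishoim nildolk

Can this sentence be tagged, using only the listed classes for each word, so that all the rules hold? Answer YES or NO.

Candidates per position — 1:kiaspeerp {adjective,preposition}; 2:spourmex {conjunction,verb}; 3:sniadeesh {verb,conjunction}; 4:sniadeesh {verb,conjunction}; 5:kiaspeerp {adjective,preposition}; 6:nildolk {adjective}; 7:klotaam {adverb}; 8:gishoim {adverb,verb}; 9:nildolk {adjective}.
Every candidate sequence violates at least one rule; no consistent tagging exists.

NO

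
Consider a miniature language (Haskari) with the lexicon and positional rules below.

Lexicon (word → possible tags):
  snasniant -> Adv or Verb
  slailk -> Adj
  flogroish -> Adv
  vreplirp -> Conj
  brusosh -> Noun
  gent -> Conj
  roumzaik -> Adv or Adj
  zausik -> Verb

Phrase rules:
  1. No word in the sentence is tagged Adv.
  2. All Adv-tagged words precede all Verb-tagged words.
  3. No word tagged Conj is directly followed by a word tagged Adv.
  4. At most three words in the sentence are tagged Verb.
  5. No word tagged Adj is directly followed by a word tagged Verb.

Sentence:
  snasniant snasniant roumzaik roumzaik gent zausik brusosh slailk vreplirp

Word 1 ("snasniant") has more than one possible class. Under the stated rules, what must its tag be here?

Verb

Candidates per position — 1:snasniant {Adv,Verb}; 2:snasniant {Adv,Verb}; 3:roumzaik {Adv,Adj}; 4:roumzaik {Adv,Adj}; 5:gent {Conj}; 6:zausik {Verb}; 7:brusosh {Noun}; 8:slailk {Adj}; 9:vreplirp {Conj}.
Position 1: Adv is ruled out by rule 1; that leaves Verb.
Position 2: Adv is ruled out by rule 1; that leaves Verb.
Position 3: Adv is ruled out by rule 1; that leaves Adj.
Position 4: Adv is ruled out by rule 1; that leaves Adj.
The unique satisfying tagging is: Verb Verb Adj Adj Conj Verb Noun Adj Conj.
Rule-by-rule: rule 1 ok; rule 2 ok; rule 3 ok; rule 4 ok; rule 5 ok.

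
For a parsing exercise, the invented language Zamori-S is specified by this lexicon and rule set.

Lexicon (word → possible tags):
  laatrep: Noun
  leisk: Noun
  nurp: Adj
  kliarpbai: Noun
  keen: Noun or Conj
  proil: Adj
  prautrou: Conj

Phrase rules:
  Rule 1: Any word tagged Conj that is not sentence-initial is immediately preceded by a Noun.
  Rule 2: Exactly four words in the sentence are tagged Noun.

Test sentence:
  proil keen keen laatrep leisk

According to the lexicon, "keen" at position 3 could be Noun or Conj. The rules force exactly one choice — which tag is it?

Candidates per position — 1:proil {Adj}; 2:keen {Noun,Conj}; 3:keen {Noun,Conj}; 4:laatrep {Noun}; 5:leisk {Noun}.
Word 2 cannot be Conj — rule 1 would then fail for every completion. It is Noun.
Word 3 cannot be Conj — rule 2 would then fail for every completion. It is Noun.
The only consistent sequence is: Adj Noun Noun Noun Noun.
Check: rule 1 ok; rule 2 ok.

Noun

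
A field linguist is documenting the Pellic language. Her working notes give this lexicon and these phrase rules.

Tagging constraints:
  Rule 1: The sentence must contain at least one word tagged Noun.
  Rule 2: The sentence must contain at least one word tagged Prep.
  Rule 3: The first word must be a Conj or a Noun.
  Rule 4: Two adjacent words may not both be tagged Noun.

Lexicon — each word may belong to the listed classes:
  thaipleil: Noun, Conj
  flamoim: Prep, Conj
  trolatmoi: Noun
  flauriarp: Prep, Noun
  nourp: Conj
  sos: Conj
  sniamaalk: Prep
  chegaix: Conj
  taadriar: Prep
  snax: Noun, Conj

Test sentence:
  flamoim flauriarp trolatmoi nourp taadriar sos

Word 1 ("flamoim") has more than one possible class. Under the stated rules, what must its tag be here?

Candidates per position — 1:flamoim {Prep,Conj}; 2:flauriarp {Prep,Noun}; 3:trolatmoi {Noun}; 4:nourp {Conj}; 5:taadriar {Prep}; 6:sos {Conj}.
Position 1: Prep is ruled out by rule 3; that leaves Conj.
Position 2: Noun is ruled out by rule 4; that leaves Prep.
The only consistent sequence is: Conj Prep Noun Conj Prep Conj.
Verifying each rule — rule 1 satisfied; rule 2 satisfied; rule 3 satisfied; rule 4 satisfied.

Conj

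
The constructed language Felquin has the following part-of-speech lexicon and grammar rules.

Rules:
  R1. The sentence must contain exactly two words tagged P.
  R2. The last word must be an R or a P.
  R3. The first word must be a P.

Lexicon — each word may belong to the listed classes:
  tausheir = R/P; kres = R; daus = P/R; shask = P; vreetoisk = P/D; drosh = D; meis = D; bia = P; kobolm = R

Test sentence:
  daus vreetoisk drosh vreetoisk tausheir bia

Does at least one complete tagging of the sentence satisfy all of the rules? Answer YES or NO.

YES

Candidates per position — 1:daus {P,R}; 2:vreetoisk {P,D}; 3:drosh {D}; 4:vreetoisk {P,D}; 5:tausheir {R,P}; 6:bia {P}.
One satisfying assignment: P D D D R P.
Check: rule 1 ✓; rule 2 ✓; rule 3 ✓.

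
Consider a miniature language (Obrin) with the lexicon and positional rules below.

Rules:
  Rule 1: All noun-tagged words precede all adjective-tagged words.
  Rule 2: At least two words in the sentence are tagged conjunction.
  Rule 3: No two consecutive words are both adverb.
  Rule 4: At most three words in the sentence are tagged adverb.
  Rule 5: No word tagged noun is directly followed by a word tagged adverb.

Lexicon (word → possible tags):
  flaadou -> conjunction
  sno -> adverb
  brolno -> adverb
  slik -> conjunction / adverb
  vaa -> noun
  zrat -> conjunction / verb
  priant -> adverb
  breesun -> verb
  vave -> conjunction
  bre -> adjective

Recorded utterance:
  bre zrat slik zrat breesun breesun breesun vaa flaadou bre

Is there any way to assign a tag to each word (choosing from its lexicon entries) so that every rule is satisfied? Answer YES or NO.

Candidates per position — 1:bre {adjective}; 2:zrat {conjunction,verb}; 3:slik {conjunction,adverb}; 4:zrat {conjunction,verb}; 5:breesun {verb}; 6:breesun {verb}; 7:breesun {verb}; 8:vaa {noun}; 9:flaadou {conjunction}; 10:bre {adjective}.
Rule 1 cannot be satisfied by any choice of tags from the lexicon.
So there is no consistent tagging.

NO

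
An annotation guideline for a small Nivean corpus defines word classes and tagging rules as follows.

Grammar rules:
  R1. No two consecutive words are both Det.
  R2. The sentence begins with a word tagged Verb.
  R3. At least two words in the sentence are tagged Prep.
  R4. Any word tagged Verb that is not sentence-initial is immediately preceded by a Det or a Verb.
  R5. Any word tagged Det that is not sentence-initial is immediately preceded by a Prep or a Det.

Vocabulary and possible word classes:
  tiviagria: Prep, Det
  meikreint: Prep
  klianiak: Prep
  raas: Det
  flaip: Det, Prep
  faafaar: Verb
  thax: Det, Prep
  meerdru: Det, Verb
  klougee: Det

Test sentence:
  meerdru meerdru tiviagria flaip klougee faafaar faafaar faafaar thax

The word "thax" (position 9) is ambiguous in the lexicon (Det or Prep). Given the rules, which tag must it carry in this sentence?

Prep

Candidates per position — 1:meerdru {Det,Verb}; 2:meerdru {Det,Verb}; 3:tiviagria {Prep,Det}; 4:flaip {Det,Prep}; 5:klougee {Det}; 6:faafaar {Verb}; 7:faafaar {Verb}; 8:faafaar {Verb}; 9:thax {Det,Prep}.
Word 1 cannot be Det — rule 2 would then fail for every completion. It is Verb.
Word 2 cannot be Det — rule 5 would then fail for every completion. It is Verb.
Word 3 cannot be Det — rule 5 would then fail for every completion. It is Prep.
Word 4 cannot be Det — rule 1 would then fail for every completion. It is Prep.
Word 9 cannot be Det — rule 5 would then fail for every completion. It is Prep.
So the tagging must be: Verb Verb Prep Prep Det Verb Verb Verb Prep.
Rule-by-rule: rule 1 ok; rule 2 ok; rule 3 ok; rule 4 ok; rule 5 ok.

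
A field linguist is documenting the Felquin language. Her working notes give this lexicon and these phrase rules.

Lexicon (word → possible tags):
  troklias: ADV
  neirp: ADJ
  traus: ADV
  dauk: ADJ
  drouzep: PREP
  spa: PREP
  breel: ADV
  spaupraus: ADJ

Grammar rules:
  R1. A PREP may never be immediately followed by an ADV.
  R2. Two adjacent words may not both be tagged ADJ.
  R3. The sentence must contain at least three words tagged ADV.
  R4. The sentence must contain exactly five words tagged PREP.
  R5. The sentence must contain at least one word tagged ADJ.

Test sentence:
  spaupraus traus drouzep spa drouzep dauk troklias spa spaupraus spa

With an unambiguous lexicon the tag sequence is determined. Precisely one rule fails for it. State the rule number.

3

Fixed tagging: ADJ ADV PREP PREP PREP ADJ ADV PREP ADJ PREP.
Applying the rules: R1 ok, R2 ok, R3 fails, R4 ok, R5 ok.
Only rule 3 fails.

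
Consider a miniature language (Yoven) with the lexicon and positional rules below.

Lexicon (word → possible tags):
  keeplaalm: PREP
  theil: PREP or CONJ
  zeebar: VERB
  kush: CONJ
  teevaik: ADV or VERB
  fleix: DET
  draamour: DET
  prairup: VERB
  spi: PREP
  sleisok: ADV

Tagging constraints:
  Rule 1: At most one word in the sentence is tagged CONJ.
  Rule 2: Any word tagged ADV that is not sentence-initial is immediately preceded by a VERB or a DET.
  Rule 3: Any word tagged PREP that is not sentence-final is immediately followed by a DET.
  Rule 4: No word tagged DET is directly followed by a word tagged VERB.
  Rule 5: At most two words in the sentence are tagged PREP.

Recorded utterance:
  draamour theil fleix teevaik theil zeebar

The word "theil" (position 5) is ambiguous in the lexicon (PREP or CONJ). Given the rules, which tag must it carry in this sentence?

Candidates per position — 1:draamour {DET}; 2:theil {PREP,CONJ}; 3:fleix {DET}; 4:teevaik {ADV,VERB}; 5:theil {PREP,CONJ}; 6:zeebar {VERB}.
Word 4 cannot be VERB — rule 4 would then fail for every completion. It is ADV.
Word 5 cannot be PREP — rule 3 would then fail for every completion. It is CONJ.
Word 2 cannot be CONJ — rule 1 would then fail for every completion. It is PREP.
The only consistent sequence is: DET PREP DET ADV CONJ VERB.
Rule-by-rule: rule 1 ok; rule 2 ok; rule 3 ok; rule 4 ok; rule 5 ok.

CONJ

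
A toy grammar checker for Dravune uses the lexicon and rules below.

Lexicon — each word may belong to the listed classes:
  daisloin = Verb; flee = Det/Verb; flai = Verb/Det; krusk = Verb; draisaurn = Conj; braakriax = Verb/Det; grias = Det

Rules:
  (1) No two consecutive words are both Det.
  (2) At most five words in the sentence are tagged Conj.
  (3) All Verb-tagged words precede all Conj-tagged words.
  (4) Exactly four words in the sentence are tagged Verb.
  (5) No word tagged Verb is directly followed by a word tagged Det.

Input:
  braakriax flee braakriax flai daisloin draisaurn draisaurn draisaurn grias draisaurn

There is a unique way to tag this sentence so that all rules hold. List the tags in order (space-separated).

Candidates per position — 1:braakriax {Verb,Det}; 2:flee {Det,Verb}; 3:braakriax {Verb,Det}; 4:flai {Verb,Det}; 5:daisloin {Verb}; 6:draisaurn {Conj}; 7:draisaurn {Conj}; 8:draisaurn {Conj}; 9:grias {Det}; 10:draisaurn {Conj}.
The remaining ambiguous positions (1, 2, 3, 4) are resolved jointly — only one combination satisfies every rule.
The unique satisfying tagging is: Det Verb Verb Verb Verb Conj Conj Conj Det Conj.
Rule-by-rule: rule 1 ✓; rule 2 ✓; rule 3 ✓; rule 4 ✓; rule 5 ✓.

Det Verb Verb Verb Verb Conj Conj Conj Det Conj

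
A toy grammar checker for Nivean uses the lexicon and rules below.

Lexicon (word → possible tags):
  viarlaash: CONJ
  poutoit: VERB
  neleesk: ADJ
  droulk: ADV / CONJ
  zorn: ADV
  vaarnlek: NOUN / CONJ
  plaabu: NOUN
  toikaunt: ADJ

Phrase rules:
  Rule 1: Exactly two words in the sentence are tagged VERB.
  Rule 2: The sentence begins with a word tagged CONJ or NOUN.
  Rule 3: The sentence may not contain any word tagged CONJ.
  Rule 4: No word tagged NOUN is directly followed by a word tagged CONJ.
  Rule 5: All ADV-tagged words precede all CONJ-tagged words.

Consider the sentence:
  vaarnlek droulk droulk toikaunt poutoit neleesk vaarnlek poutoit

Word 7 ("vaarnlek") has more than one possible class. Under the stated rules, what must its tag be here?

NOUN

Candidates per position — 1:vaarnlek {NOUN,CONJ}; 2:droulk {ADV,CONJ}; 3:droulk {ADV,CONJ}; 4:toikaunt {ADJ}; 5:poutoit {VERB}; 6:neleesk {ADJ}; 7:vaarnlek {NOUN,CONJ}; 8:poutoit {VERB}.
Word 1 cannot be CONJ — rule 3 would then fail for every completion. It is NOUN.
Word 2 cannot be CONJ — rule 3 would then fail for every completion. It is ADV.
Word 3 cannot be CONJ — rule 3 would then fail for every completion. It is ADV.
Word 7 cannot be CONJ — rule 3 would then fail for every completion. It is NOUN.
That leaves exactly one tagging: NOUN ADV ADV ADJ VERB ADJ NOUN VERB.
Check: rule 1 ✓; rule 2 ✓; rule 3 ✓; rule 4 ✓; rule 5 ✓.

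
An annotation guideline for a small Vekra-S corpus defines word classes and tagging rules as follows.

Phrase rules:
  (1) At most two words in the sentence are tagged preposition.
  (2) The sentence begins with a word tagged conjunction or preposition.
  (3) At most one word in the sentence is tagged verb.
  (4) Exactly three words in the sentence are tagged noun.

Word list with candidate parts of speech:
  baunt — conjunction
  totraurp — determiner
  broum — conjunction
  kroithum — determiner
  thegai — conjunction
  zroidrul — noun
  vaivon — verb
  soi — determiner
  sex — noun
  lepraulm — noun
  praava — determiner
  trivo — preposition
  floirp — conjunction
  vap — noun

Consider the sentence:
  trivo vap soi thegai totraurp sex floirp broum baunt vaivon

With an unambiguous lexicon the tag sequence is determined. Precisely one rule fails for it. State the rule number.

Fixed tagging: preposition noun determiner conjunction determiner noun conjunction conjunction conjunction verb.
Rule check: R1 pass, R2 pass, R3 pass, R4 fail.
Only rule 4 fails.

4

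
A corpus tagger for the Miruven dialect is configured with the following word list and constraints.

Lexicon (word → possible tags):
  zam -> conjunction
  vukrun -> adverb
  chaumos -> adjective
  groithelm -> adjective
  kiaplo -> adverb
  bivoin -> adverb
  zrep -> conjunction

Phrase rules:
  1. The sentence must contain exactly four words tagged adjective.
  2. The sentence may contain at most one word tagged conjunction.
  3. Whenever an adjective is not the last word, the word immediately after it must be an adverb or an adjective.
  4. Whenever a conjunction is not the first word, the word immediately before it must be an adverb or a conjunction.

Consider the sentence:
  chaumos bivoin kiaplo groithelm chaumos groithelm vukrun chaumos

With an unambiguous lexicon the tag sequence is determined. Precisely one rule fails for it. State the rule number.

Fixed tagging: adjective adverb adverb adjective adjective adjective adverb adjective.
Applying the rules: R1 fails, R2 ok, R3 ok, R4 ok.
Only rule 1 fails.

1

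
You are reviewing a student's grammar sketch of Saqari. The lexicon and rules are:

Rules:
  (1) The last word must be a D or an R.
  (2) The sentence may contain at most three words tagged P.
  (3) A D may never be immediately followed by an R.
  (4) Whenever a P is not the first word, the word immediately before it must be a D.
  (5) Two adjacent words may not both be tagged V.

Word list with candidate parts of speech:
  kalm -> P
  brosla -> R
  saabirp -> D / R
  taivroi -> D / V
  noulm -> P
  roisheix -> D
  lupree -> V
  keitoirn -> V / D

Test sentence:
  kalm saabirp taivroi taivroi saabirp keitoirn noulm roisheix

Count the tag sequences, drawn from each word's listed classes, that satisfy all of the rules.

8

Candidates per position — 1:kalm {P}; 2:saabirp {D,R}; 3:taivroi {D,V}; 4:taivroi {D,V}; 5:saabirp {D,R}; 6:keitoirn {V,D}; 7:noulm {P}; 8:roisheix {D}.
There are 32 candidate sequences in total.
Checking each against the rules leaves 8 sequences.
Count = 8.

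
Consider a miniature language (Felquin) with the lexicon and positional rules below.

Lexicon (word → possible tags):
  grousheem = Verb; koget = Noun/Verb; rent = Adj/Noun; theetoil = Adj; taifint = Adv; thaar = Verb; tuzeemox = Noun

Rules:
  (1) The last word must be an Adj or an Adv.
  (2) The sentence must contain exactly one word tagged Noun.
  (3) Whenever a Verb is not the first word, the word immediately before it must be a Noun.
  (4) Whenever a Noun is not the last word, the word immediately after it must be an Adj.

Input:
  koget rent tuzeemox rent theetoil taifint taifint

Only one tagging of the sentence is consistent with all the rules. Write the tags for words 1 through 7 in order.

Candidates per position — 1:koget {Noun,Verb}; 2:rent {Adj,Noun}; 3:tuzeemox {Noun}; 4:rent {Adj,Noun}; 5:theetoil {Adj}; 6:taifint {Adv}; 7:taifint {Adv}.
Position 1: Noun is ruled out by rule 2; that leaves Verb.
Position 2: Noun is ruled out by rule 2; that leaves Adj.
Position 4: Noun is ruled out by rule 2; that leaves Adj.
The unique satisfying tagging is: Verb Adj Noun Adj Adj Adv Adv.
Rule-by-rule: rule 1 ✓; rule 2 ✓; rule 3 ✓; rule 4 ✓.

Verb Adj Noun Adj Adj Adv Adv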